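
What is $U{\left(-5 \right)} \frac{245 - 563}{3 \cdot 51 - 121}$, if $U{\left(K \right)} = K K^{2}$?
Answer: $\frac{19875}{16} \approx 1242.2$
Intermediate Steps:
$U{\left(K \right)} = K^{3}$
$U{\left(-5 \right)} \frac{245 - 563}{3 \cdot 51 - 121} = \left(-5\right)^{3} \frac{245 - 563}{3 \cdot 51 - 121} = - 125 \left(- \frac{318}{153 - 121}\right) = - 125 \left(- \frac{318}{32}\right) = - 125 \left(\left(-318\right) \frac{1}{32}\right) = \left(-125\right) \left(- \frac{159}{16}\right) = \frac{19875}{16}$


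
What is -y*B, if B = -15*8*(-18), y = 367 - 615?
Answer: 535680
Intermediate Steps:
y = -248
B = 2160 (B = -120*(-18) = 2160)
-y*B = -(-248)*2160 = -1*(-535680) = 535680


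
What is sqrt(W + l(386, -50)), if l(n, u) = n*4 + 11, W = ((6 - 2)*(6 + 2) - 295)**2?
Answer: 2*sqrt(17681) ≈ 265.94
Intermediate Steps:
W = 69169 (W = (4*8 - 295)**2 = (32 - 295)**2 = (-263)**2 = 69169)
l(n, u) = 11 + 4*n (l(n, u) = 4*n + 11 = 11 + 4*n)
sqrt(W + l(386, -50)) = sqrt(69169 + (11 + 4*386)) = sqrt(69169 + (11 + 1544)) = sqrt(69169 + 1555) = sqrt(70724) = 2*sqrt(17681)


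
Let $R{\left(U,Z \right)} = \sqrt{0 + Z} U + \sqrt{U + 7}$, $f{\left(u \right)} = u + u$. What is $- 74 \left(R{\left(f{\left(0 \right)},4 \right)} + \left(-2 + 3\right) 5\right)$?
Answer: $-370 - 74 \sqrt{7} \approx -565.79$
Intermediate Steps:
$f{\left(u \right)} = 2 u$
$R{\left(U,Z \right)} = \sqrt{7 + U} + U \sqrt{Z}$ ($R{\left(U,Z \right)} = \sqrt{Z} U + \sqrt{7 + U} = U \sqrt{Z} + \sqrt{7 + U} = \sqrt{7 + U} + U \sqrt{Z}$)
$- 74 \left(R{\left(f{\left(0 \right)},4 \right)} + \left(-2 + 3\right) 5\right) = - 74 \left(\left(\sqrt{7 + 2 \cdot 0} + 2 \cdot 0 \sqrt{4}\right) + \left(-2 + 3\right) 5\right) = - 74 \left(\left(\sqrt{7 + 0} + 0 \cdot 2\right) + 1 \cdot 5\right) = - 74 \left(\left(\sqrt{7} + 0\right) + 5\right) = - 74 \left(\sqrt{7} + 5\right) = - 74 \left(5 + \sqrt{7}\right) = -370 - 74 \sqrt{7}$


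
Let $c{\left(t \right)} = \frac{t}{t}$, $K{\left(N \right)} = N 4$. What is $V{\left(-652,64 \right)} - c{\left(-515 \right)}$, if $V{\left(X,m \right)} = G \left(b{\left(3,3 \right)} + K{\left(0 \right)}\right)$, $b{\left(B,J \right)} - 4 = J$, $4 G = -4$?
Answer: $-8$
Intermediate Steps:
$K{\left(N \right)} = 4 N$
$G = -1$ ($G = \frac{1}{4} \left(-4\right) = -1$)
$b{\left(B,J \right)} = 4 + J$
$V{\left(X,m \right)} = -7$ ($V{\left(X,m \right)} = - (\left(4 + 3\right) + 4 \cdot 0) = - (7 + 0) = \left(-1\right) 7 = -7$)
$c{\left(t \right)} = 1$
$V{\left(-652,64 \right)} - c{\left(-515 \right)} = -7 - 1 = -8$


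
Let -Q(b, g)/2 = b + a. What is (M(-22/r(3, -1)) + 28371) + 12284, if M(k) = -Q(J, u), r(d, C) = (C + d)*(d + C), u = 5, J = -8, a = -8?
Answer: 40623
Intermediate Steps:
Q(b, g) = 16 - 2*b (Q(b, g) = -2*(b - 8) = -2*(-8 + b) = 16 - 2*b)
r(d, C) = (C + d)² (r(d, C) = (C + d)*(C + d) = (C + d)²)
M(k) = -32 (M(k) = -(16 - 2*(-8)) = -(16 + 16) = -1*32 = -32)
(M(-22/r(3, -1)) + 28371) + 12284 = (-32 + 28371) + 12284 = 28339 + 12284 = 40623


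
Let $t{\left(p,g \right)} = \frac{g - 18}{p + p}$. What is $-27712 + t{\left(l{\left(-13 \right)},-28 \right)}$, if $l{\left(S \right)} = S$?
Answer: $- \frac{360233}{13} \approx -27710.0$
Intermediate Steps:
$t{\left(p,g \right)} = \frac{-18 + g}{2 p}$
$-27712 + t{\left(l{\left(-13 \right)},-28 \right)} = -27712 + \frac{-18 - 28}{2 \left(-13\right)} = -27712 + \frac{1}{2} \left(- \frac{1}{13}\right) \left(-46\right) = -27712 + \frac{23}{13} = - \frac{360233}{13}$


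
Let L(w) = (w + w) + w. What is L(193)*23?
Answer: 13317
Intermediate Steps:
L(w) = 3*w (L(w) = 2*w + w = 3*w)
L(193)*23 = (3*193)*23 = 579*23 = 13317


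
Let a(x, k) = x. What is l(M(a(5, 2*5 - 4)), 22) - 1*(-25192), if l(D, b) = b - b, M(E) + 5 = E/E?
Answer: 25192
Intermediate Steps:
M(E) = -4 (M(E) = -5 + E/E = -5 + 1 = -4)
l(D, b) = 0
l(M(a(5, 2*5 - 4)), 22) - 1*(-25192) = 0 - 1*(-25192) = 0 + 25192 = 25192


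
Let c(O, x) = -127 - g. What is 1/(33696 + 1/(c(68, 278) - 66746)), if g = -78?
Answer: 66795/2250724319 ≈ 2.9677e-5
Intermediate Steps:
c(O, x) = -49 (c(O, x) = -127 - 1*(-78) = -127 + 78 = -49)
1/(33696 + 1/(c(68, 278) - 66746)) = 1/(33696 + 1/(-49 - 66746)) = 1/(33696 + 1/(-66795)) = 1/(33696 - 1/66795) = 1/(2250724319/66795) = 66795/2250724319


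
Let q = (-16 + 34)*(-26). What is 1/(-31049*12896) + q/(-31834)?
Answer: 93695433619/6373292607968 ≈ 0.014701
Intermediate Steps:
q = -468 (q = 18*(-26) = -468)
1/(-31049*12896) + q/(-31834) = 1/(-31049*12896) - 468/(-31834) = -1/31049*1/12896 - 468*(-1/31834) = -1/400407904 + 234/15917 = 93695433619/6373292607968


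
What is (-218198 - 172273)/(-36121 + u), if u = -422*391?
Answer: 130157/67041 ≈ 1.9415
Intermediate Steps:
u = -165002
(-218198 - 172273)/(-36121 + u) = (-218198 - 172273)/(-36121 - 165002) = -390471/(-201123) = -390471*(-1/201123) = 130157/67041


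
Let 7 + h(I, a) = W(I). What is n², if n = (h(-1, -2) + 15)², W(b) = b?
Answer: 2401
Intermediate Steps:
h(I, a) = -7 + I
n = 49 (n = ((-7 - 1) + 15)² = (-8 + 15)² = 7² = 49)
n² = 49² = 2401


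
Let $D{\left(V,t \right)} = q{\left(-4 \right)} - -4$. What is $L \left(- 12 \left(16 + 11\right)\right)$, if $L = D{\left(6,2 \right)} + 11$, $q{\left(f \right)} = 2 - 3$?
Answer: $-4536$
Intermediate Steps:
$q{\left(f \right)} = -1$
$D{\left(V,t \right)} = 3$ ($D{\left(V,t \right)} = -1 - -4 = -1 + 4 = 3$)
$L = 14$ ($L = 3 + 11 = 14$)
$L \left(- 12 \left(16 + 11\right)\right) = 14 \left(- 12 \left(16 + 11\right)\right) = 14 \left(\left(-12\right) 27\right) = 14 \left(-324\right) = -4536$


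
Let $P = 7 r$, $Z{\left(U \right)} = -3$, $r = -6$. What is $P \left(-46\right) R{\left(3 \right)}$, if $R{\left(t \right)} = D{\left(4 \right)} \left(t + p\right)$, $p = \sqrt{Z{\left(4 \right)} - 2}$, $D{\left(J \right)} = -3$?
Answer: $-17388 - 5796 i \sqrt{5} \approx -17388.0 - 12960.0 i$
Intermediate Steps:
$p = i \sqrt{5}$ ($p = \sqrt{-3 - 2} = \sqrt{-5} = i \sqrt{5} \approx 2.2361 i$)
$R{\left(t \right)} = - 3 t - 3 i \sqrt{5}$ ($R{\left(t \right)} = - 3 \left(t + i \sqrt{5}\right) = - 3 t - 3 i \sqrt{5}$)
$P = -42$ ($P = 7 \left(-6\right) = -42$)
$P \left(-46\right) R{\left(3 \right)} = \left(-42\right) \left(-46\right) \left(\left(-3\right) 3 - 3 i \sqrt{5}\right) = 1932 \left(-9 - 3 i \sqrt{5}\right) = -17388 - 5796 i \sqrt{5}$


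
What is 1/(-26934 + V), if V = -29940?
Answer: -1/56874 ≈ -1.7583e-5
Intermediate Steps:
1/(-26934 + V) = 1/(-26934 - 29940) = 1/(-56874) = -1/56874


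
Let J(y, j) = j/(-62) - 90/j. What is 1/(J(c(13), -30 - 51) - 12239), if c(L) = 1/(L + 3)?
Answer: -558/6828013 ≈ -8.1722e-5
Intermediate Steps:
c(L) = 1/(3 + L)
J(y, j) = -90/j - j/62 (J(y, j) = j*(-1/62) - 90/j = -j/62 - 90/j = -90/j - j/62)
1/(J(c(13), -30 - 51) - 12239) = 1/((-90/(-30 - 51) - (-30 - 51)/62) - 12239) = 1/((-90/(-81) - 1/62*(-81)) - 12239) = 1/((-90*(-1/81) + 81/62) - 12239) = 1/((10/9 + 81/62) - 12239) = 1/(1349/558 - 12239) = 1/(-6828013/558) = -558/6828013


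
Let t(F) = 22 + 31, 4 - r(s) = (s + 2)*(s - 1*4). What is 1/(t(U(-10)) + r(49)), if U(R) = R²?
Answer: -1/2238 ≈ -0.00044683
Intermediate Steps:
r(s) = 4 - (-4 + s)*(2 + s) (r(s) = 4 - (s + 2)*(s - 1*4) = 4 - (2 + s)*(s - 4) = 4 - (2 + s)*(-4 + s) = 4 - (-4 + s)*(2 + s))
t(F) = 53
1/(t(U(-10)) + r(49)) = 1/(53 + (12 - 1*49² + 2*49)) = 1/(53 + (12 - 1*2401 + 98)) = 1/(53 + (12 - 2401 + 98)) = 1/(53 - 2291) = 1/(-2238) = -1/2238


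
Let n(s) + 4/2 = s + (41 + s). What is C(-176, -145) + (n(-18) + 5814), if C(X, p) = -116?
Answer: 5701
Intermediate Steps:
n(s) = 39 + 2*s (n(s) = -2 + (s + (41 + s)) = -2 + (41 + 2*s) = 39 + 2*s)
C(-176, -145) + (n(-18) + 5814) = -116 + ((39 + 2*(-18)) + 5814) = -116 + ((39 - 36) + 5814) = -116 + (3 + 5814) = -116 + 5817 = 5701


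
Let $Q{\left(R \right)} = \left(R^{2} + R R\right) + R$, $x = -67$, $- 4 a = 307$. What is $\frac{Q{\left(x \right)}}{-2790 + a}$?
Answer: $- \frac{35644}{11467} \approx -3.1084$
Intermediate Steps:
$a = - \frac{307}{4}$ ($a = \left(- \frac{1}{4}\right) 307 = - \frac{307}{4} \approx -76.75$)
$Q{\left(R \right)} = R + 2 R^{2}$ ($Q{\left(R \right)} = \left(R^{2} + R^{2}\right) + R = 2 R^{2} + R = R + 2 R^{2}$)
$\frac{Q{\left(x \right)}}{-2790 + a} = \frac{\left(-67\right) \left(1 + 2 \left(-67\right)\right)}{-2790 - \frac{307}{4}} = \frac{\left(-67\right) \left(1 - 134\right)}{- \frac{11467}{4}} = \left(-67\right) \left(-133\right) \left(- \frac{4}{11467}\right) = 8911 \left(- \frac{4}{11467}\right) = - \frac{35644}{11467}$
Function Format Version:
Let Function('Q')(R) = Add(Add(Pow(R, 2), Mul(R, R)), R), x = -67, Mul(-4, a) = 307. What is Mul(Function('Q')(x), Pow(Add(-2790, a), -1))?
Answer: Rational(-35644, 11467) ≈ -3.1084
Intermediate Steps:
a = Rational(-307, 4) (a = Mul(Rational(-1, 4), 307) = Rational(-307, 4) ≈ -76.750)
Function('Q')(R) = Add(R, Mul(2, Pow(R, 2))) (Function('Q')(R) = Add(Add(Pow(R, 2), Pow(R, 2)), R) = Add(Mul(2, Pow(R, 2)), R) = Add(R, Mul(2, Pow(R, 2))))
Mul(Function('Q')(x), Pow(Add(-2790, a), -1)) = Mul(Mul(-67, Add(1, Mul(2, -67))), Pow(Add(-2790, Rational(-307, 4)), -1)) = Mul(Mul(-67, Add(1, -134)), Pow(Rational(-11467, 4), -1)) = Mul(Mul(-67, -133), Rational(-4, 11467)) = Mul(8911, Rational(-4, 11467)) = Rational(-35644, 11467)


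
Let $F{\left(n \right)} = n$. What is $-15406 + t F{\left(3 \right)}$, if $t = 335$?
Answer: $-14401$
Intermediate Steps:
$-15406 + t F{\left(3 \right)} = -15406 + 335 \cdot 3 = -15406 + 1005 = -14401$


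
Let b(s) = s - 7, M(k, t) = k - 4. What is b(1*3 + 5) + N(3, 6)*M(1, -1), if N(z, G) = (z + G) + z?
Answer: -35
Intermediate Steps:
M(k, t) = -4 + k
N(z, G) = G + 2*z (N(z, G) = (G + z) + z = G + 2*z)
b(s) = -7 + s
b(1*3 + 5) + N(3, 6)*M(1, -1) = (-7 + (1*3 + 5)) + (6 + 2*3)*(-4 + 1) = (-7 + (3 + 5)) + (6 + 6)*(-3) = (-7 + 8) + 12*(-3) = 1 - 36 = -35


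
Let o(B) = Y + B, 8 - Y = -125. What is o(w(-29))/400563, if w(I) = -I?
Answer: 18/44507 ≈ 0.00040443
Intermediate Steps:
Y = 133 (Y = 8 - 1*(-125) = 8 + 125 = 133)
o(B) = 133 + B
o(w(-29))/400563 = (133 - 1*(-29))/400563 = (133 + 29)*(1/400563) = 162*(1/400563) = 18/44507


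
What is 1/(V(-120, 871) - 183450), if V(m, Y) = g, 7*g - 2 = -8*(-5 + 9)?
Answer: -7/1284180 ≈ -5.4510e-6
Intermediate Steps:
g = -30/7 (g = 2/7 + (-8*(-5 + 9))/7 = 2/7 + (-8*4)/7 = 2/7 + (⅐)*(-32) = 2/7 - 32/7 = -30/7 ≈ -4.2857)
V(m, Y) = -30/7
1/(V(-120, 871) - 183450) = 1/(-30/7 - 183450) = 1/(-1284180/7) = -7/1284180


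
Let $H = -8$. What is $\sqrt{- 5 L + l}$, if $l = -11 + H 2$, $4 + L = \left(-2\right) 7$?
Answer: $3 \sqrt{7} \approx 7.9373$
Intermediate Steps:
$L = -18$ ($L = -4 - 14 = -18$)
$l = -27$ ($l = -11 - 16 = -27$)
$\sqrt{- 5 L + l} = \sqrt{\left(-5\right) \left(-18\right) - 27} = \sqrt{90 - 27} = \sqrt{63} = 3 \sqrt{7}$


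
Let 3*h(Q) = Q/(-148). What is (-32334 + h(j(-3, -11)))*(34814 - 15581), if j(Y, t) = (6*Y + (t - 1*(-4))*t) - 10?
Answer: -92038527795/148 ≈ -6.2188e+8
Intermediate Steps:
j(Y, t) = -10 + 6*Y + t*(4 + t) (j(Y, t) = (6*Y + (t + 4)*t) - 10 = (6*Y + (4 + t)*t) - 10 = (6*Y + t*(4 + t)) - 10 = -10 + 6*Y + t*(4 + t))
h(Q) = -Q/444 (h(Q) = (Q/(-148))/3 = (Q*(-1/148))/3 = (-Q/148)/3 = -Q/444)
(-32334 + h(j(-3, -11)))*(34814 - 15581) = (-32334 - (-10 + (-11)**2 + 4*(-11) + 6*(-3))/444)*(34814 - 15581) = (-32334 - (-10 + 121 - 44 - 18)/444)*19233 = (-32334 - 1/444*49)*19233 = (-32334 - 49/444)*19233 = -14356345/444*19233 = -92038527795/148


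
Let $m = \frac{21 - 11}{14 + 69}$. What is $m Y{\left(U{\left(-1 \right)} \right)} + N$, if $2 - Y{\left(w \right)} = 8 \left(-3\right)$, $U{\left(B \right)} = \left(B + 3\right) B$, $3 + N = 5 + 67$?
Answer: $\frac{5987}{83} \approx 72.133$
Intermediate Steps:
$N = 69$ ($N = -3 + \left(5 + 67\right) = -3 + 72 = 69$)
$m = \frac{10}{83} \approx 0.12048$
$U{\left(B \right)} = B \left(3 + B\right)$ ($U{\left(B \right)} = \left(3 + B\right) B = B \left(3 + B\right)$)
$Y{\left(w \right)} = 26$ ($Y{\left(w \right)} = 2 - 8 \left(-3\right) = 2 - -24 = 2 + 24 = 26$)
$m Y{\left(U{\left(-1 \right)} \right)} + N = \frac{10}{83} \cdot 26 + 69 = \frac{260}{83} + 69 = \frac{5987}{83}$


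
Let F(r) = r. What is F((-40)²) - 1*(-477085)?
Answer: 478685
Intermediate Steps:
F((-40)²) - 1*(-477085) = (-40)² - 1*(-477085) = 1600 + 477085 = 478685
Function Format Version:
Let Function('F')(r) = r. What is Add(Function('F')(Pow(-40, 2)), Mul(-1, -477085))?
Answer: 478685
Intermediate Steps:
Add(Function('F')(Pow(-40, 2)), Mul(-1, -477085)) = Add(Pow(-40, 2), Mul(-1, -477085)) = Add(1600, 477085) = 478685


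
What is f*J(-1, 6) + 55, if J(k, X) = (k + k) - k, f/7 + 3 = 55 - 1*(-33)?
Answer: -540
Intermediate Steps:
f = 595 (f = -21 + 7*(55 - 1*(-33)) = -21 + 7*(55 + 33) = -21 + 7*88 = -21 + 616 = 595)
J(k, X) = k (J(k, X) = 2*k - k = k)
f*J(-1, 6) + 55 = 595*(-1) + 55 = -595 + 55 = -540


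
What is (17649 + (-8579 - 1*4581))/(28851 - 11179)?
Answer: 4489/17672 ≈ 0.25402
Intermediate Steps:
(17649 + (-8579 - 1*4581))/(28851 - 11179) = (17649 + (-8579 - 4581))/17672 = (17649 - 13160)*(1/17672) = 4489*(1/17672) = 4489/17672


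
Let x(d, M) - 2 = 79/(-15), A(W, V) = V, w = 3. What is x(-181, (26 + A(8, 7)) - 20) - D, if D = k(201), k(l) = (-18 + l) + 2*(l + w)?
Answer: -8914/15 ≈ -594.27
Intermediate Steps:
k(l) = -12 + 3*l (k(l) = (-18 + l) + 2*(l + 3) = (-18 + l) + 2*(3 + l) = (-18 + l) + (6 + 2*l) = -12 + 3*l)
x(d, M) = -49/15 (x(d, M) = 2 + 79/(-15) = 2 + 79*(-1/15) = 2 - 79/15 = -49/15)
D = 591 (D = -12 + 3*201 = -12 + 603 = 591)
x(-181, (26 + A(8, 7)) - 20) - D = -49/15 - 1*591 = -49/15 - 591 = -8914/15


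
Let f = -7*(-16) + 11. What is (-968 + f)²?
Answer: 714025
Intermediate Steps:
f = 123 (f = 112 + 11 = 123)
(-968 + f)² = (-968 + 123)² = (-845)² = 714025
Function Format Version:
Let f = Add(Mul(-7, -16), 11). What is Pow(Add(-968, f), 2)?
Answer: 714025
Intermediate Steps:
f = 123 (f = Add(112, 11) = 123)
Pow(Add(-968, f), 2) = Pow(Add(-968, 123), 2) = Pow(-845, 2) = 714025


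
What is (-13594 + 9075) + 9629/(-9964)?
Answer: -45036945/9964 ≈ -4520.0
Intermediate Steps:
(-13594 + 9075) + 9629/(-9964) = -4519 + 9629*(-1/9964) = -4519 - 9629/9964 = -45036945/9964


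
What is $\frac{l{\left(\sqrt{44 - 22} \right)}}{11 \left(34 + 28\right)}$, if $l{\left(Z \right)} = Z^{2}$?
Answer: $\frac{1}{31} \approx 0.032258$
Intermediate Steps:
$\frac{l{\left(\sqrt{44 - 22} \right)}}{11 \left(34 + 28\right)} = \frac{\left(\sqrt{44 - 22}\right)^{2}}{11 \left(34 + 28\right)} = \frac{\left(\sqrt{22}\right)^{2}}{11 \cdot 62} = \frac{22}{682} = 22 \cdot \frac{1}{682} = \frac{1}{31}$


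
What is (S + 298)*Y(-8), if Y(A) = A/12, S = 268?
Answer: -1132/3 ≈ -377.33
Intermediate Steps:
Y(A) = A/12 (Y(A) = A*(1/12) = A/12)
(S + 298)*Y(-8) = (268 + 298)*((1/12)*(-8)) = 566*(-⅔) = -1132/3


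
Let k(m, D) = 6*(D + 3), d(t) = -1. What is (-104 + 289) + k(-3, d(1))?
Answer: 197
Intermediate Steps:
k(m, D) = 18 + 6*D (k(m, D) = 6*(3 + D) = 18 + 6*D)
(-104 + 289) + k(-3, d(1)) = (-104 + 289) + (18 + 6*(-1)) = 185 + (18 - 6) = 185 + 12 = 197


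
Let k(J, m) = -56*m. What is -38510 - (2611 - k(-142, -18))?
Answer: -40113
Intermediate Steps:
-38510 - (2611 - k(-142, -18)) = -38510 - (2611 - (-56)*(-18)) = -38510 - (2611 - 1*1008) = -38510 - (2611 - 1008) = -38510 - 1*1603 = -38510 - 1603 = -40113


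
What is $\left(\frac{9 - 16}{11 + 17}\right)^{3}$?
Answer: $- \frac{1}{64} \approx -0.015625$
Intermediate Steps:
$\left(\frac{9 - 16}{11 + 17}\right)^{3} = \left(- \frac{7}{28}\right)^{3} = \left(\left(-7\right) \frac{1}{28}\right)^{3} = \left(- \frac{1}{4}\right)^{3} = - \frac{1}{64}$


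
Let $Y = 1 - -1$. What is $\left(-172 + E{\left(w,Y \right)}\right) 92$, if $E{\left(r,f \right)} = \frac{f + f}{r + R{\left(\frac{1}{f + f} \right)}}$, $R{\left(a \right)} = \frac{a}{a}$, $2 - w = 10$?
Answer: $- \frac{111136}{7} \approx -15877.0$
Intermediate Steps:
$w = -8$ ($w = 2 - 10 = -8$)
$R{\left(a \right)} = 1$
$Y = 2$ ($Y = 1 + 1 = 2$)
$E{\left(r,f \right)} = \frac{2 f}{1 + r}$ ($E{\left(r,f \right)} = \frac{f + f}{r + 1} = \frac{2 f}{1 + r}$)
$\left(-172 + E{\left(w,Y \right)}\right) 92 = \left(-172 + 2 \cdot 2 \frac{1}{1 - 8}\right) 92 = \left(-172 + 2 \cdot 2 \frac{1}{-7}\right) 92 = \left(-172 + 2 \cdot 2 \left(- \frac{1}{7}\right)\right) 92 = \left(-172 - \frac{4}{7}\right) 92 = \left(- \frac{1208}{7}\right) 92 = - \frac{111136}{7}$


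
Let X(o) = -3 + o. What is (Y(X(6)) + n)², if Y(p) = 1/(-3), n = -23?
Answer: 4900/9 ≈ 544.44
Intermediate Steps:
Y(p) = -⅓
(Y(X(6)) + n)² = (-⅓ - 23)² = (-70/3)² = 4900/9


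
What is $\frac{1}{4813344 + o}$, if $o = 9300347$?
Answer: $\frac{1}{14113691} \approx 7.0853 \cdot 10^{-8}$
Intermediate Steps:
$\frac{1}{4813344 + o} = \frac{1}{4813344 + 9300347} = \frac{1}{14113691}$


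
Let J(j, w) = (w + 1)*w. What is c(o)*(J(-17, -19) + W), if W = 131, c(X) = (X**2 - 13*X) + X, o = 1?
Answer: -5203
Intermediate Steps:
c(X) = X**2 - 12*X
J(j, w) = w*(1 + w) (J(j, w) = (1 + w)*w = w*(1 + w))
c(o)*(J(-17, -19) + W) = (1*(-12 + 1))*(-19*(1 - 19) + 131) = (1*(-11))*(-19*(-18) + 131) = -11*(342 + 131) = -11*473 = -5203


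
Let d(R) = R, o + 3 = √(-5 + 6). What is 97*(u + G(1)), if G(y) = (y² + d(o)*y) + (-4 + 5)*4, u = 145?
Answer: 14356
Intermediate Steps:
o = -2 (o = -3 + √(-5 + 6) = -3 + √1 = -3 + 1 = -2)
G(y) = 4 + y² - 2*y (G(y) = (y² - 2*y) + (-4 + 5)*4 = (y² - 2*y) + 1*4 = (y² - 2*y) + 4 = 4 + y² - 2*y)
97*(u + G(1)) = 97*(145 + (4 + 1² - 2*1)) = 97*(145 + (4 + 1 - 2)) = 97*(145 + 3) = 97*148 = 14356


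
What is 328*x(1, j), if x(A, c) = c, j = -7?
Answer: -2296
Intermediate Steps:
328*x(1, j) = 328*(-7) = -2296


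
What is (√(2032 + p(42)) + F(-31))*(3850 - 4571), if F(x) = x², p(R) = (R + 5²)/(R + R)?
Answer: -692881 - 103*√3585855/6 ≈ -7.2539e+5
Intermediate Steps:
p(R) = (25 + R)/(2*R) (p(R) = (R + 25)/((2*R)) = (25 + R)*(1/(2*R)) = (25 + R)/(2*R))
(√(2032 + p(42)) + F(-31))*(3850 - 4571) = (√(2032 + (½)*(25 + 42)/42) + (-31)²)*(3850 - 4571) = (√(2032 + (½)*(1/42)*67) + 961)*(-721) = (√(2032 + 67/84) + 961)*(-721) = (√(170755/84) + 961)*(-721) = (√3585855/42 + 961)*(-721) = (961 + √3585855/42)*(-721) = -692881 - 103*√3585855/6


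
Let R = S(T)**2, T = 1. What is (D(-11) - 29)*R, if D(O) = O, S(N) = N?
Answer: -40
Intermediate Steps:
R = 1 (R = 1**2 = 1)
(D(-11) - 29)*R = (-11 - 29)*1 = -40*1 = -40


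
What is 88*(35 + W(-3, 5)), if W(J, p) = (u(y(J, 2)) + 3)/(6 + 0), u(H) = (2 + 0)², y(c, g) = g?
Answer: 9548/3 ≈ 3182.7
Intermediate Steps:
u(H) = 4 (u(H) = 2² = 4)
W(J, p) = 7/6 (W(J, p) = (4 + 3)/(6 + 0) = 7/6)
88*(35 + W(-3, 5)) = 88*(35 + 7/6) = 88*(217/6) = 9548/3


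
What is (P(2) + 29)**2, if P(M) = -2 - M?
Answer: 625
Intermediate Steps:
(P(2) + 29)**2 = ((-2 - 1*2) + 29)**2 = ((-2 - 2) + 29)**2 = (-4 + 29)**2 = 25**2 = 625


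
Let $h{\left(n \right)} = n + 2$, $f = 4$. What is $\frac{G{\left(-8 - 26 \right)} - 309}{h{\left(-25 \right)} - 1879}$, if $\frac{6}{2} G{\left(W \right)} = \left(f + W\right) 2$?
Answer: $\frac{329}{1902} \approx 0.17298$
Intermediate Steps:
$G{\left(W \right)} = \frac{8}{3} + \frac{2 W}{3}$ ($G{\left(W \right)} = \frac{\left(4 + W\right) 2}{3} = \frac{8 + 2 W}{3} = \frac{8}{3} + \frac{2 W}{3}$)
$h{\left(n \right)} = 2 + n$
$\frac{G{\left(-8 - 26 \right)} - 309}{h{\left(-25 \right)} - 1879} = \frac{\left(\frac{8}{3} + \frac{2 \left(-8 - 26\right)}{3}\right) - 309}{\left(2 - 25\right) - 1879} = \frac{\left(\frac{8}{3} + \frac{2}{3} \left(-34\right)\right) - 309}{-23 - 1879} = \frac{\left(\frac{8}{3} - \frac{68}{3}\right) - 309}{-1902} = \left(-20 - 309\right) \left(- \frac{1}{1902}\right) = \left(-329\right) \left(- \frac{1}{1902}\right) = \frac{329}{1902}$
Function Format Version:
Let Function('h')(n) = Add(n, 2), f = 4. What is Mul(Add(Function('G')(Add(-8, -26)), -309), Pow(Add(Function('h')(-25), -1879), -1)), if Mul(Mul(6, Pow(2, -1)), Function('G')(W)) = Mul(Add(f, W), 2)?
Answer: Rational(329, 1902) ≈ 0.17298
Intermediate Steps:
Function('G')(W) = Add(Rational(8, 3), Mul(Rational(2, 3), W)) (Function('G')(W) = Mul(Rational(1, 3), Mul(Add(4, W), 2)) = Mul(Rational(1, 3), Add(8, Mul(2, W))) = Add(Rational(8, 3), Mul(Rational(2, 3), W)))
Function('h')(n) = Add(2, n)
Mul(Add(Function('G')(Add(-8, -26)), -309), Pow(Add(Function('h')(-25), -1879), -1)) = Mul(Add(Add(Rational(8, 3), Mul(Rational(2, 3), Add(-8, -26))), -309), Pow(Add(Add(2, -25), -1879), -1)) = Mul(Add(Add(Rational(8, 3), Mul(Rational(2, 3), -34)), -309), Pow(Add(-23, -1879), -1)) = Mul(Add(Add(Rational(8, 3), Rational(-68, 3)), -309), Pow(-1902, -1)) = Mul(Add(-20, -309), Rational(-1, 1902)) = Mul(-329, Rational(-1, 1902)) = Rational(329, 1902)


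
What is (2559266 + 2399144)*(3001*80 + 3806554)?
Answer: 20064870491940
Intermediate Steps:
(2559266 + 2399144)*(3001*80 + 3806554) = 4958410*(240080 + 3806554) = 4958410*4046634 = 20064870491940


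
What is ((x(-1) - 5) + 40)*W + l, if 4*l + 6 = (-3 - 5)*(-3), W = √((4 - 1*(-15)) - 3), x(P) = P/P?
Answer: 297/2 ≈ 148.50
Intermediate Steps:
x(P) = 1
W = 4 (W = √((4 + 15) - 3) = √(19 - 3) = √16 = 4)
l = 9/2 (l = -3/2 + ((-3 - 5)*(-3))/4 = -3/2 + (-8*(-3))/4 = -3/2 + (¼)*24 = -3/2 + 6 = 9/2 ≈ 4.5000)
((x(-1) - 5) + 40)*W + l = ((1 - 5) + 40)*4 + 9/2 = (-4 + 40)*4 + 9/2 = 36*4 + 9/2 = 144 + 9/2 = 297/2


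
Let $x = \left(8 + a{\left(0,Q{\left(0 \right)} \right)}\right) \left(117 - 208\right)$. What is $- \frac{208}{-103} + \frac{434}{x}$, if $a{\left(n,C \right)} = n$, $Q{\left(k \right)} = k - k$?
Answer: $\frac{7623}{5356} \approx 1.4233$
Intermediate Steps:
$Q{\left(k \right)} = 0$
$x = -728$ ($x = \left(8 + 0\right) \left(117 - 208\right) = 8 \left(-91\right) = -728$)
$- \frac{208}{-103} + \frac{434}{x} = - \frac{208}{-103} + \frac{434}{-728} = \left(-208\right) \left(- \frac{1}{103}\right) + 434 \left(- \frac{1}{728}\right) = \frac{208}{103} - \frac{31}{52} = \frac{7623}{5356}$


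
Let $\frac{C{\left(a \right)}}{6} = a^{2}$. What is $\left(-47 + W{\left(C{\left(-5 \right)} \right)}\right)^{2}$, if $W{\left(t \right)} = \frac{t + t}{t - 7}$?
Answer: $\frac{41229241}{20449} \approx 2016.2$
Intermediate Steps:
$C{\left(a \right)} = 6 a^{2}$
$W{\left(t \right)} = \frac{2 t}{-7 + t}$
$\left(-47 + W{\left(C{\left(-5 \right)} \right)}\right)^{2} = \left(-47 + \frac{2 \cdot 6 \left(-5\right)^{2}}{-7 + 6 \left(-5\right)^{2}}\right)^{2} = \left(-47 + \frac{2 \cdot 6 \cdot 25}{-7 + 6 \cdot 25}\right)^{2} = \left(-47 + 2 \cdot 150 \frac{1}{-7 + 150}\right)^{2} = \left(-47 + 2 \cdot 150 \cdot \frac{1}{143}\right)^{2} = \left(-47 + \frac{300}{143}\right)^{2} = \left(- \frac{6421}{143}\right)^{2} = \frac{41229241}{20449}$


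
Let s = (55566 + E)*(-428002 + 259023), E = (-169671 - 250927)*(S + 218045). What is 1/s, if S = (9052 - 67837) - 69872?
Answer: 1/6352995055874382 ≈ 1.5741e-16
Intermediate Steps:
S = -128657 (S = -58785 - 69872 = -128657)
E = -37596414024 (E = (-169671 - 250927)*(-128657 + 218045) = -420598*89388 = -37596414024)
s = 6352995055874382 (s = (55566 - 37596414024)*(-428002 + 259023) = -37596358458*(-168979) = 6352995055874382)
1/s = 1/6352995055874382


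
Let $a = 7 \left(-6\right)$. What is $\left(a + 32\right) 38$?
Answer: $-380$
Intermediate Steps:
$a = -42$
$\left(a + 32\right) 38 = \left(-42 + 32\right) 38 = \left(-10\right) 38 = -380$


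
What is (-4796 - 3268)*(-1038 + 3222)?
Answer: -17611776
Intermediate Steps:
(-4796 - 3268)*(-1038 + 3222) = -8064*2184 = -17611776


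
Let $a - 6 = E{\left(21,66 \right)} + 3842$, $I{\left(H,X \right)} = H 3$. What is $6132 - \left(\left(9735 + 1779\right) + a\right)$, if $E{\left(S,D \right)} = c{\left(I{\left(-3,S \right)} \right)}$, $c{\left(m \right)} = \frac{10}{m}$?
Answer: $- \frac{83060}{9} \approx -9228.9$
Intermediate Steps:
$I{\left(H,X \right)} = 3 H$
$E{\left(S,D \right)} = - \frac{10}{9}$ ($E{\left(S,D \right)} = \frac{10}{3 \left(-3\right)} = \frac{10}{-9} = 10 \left(- \frac{1}{9}\right) = - \frac{10}{9}$)
$a = \frac{34622}{9}$ ($a = 6 + \left(- \frac{10}{9} + 3842\right) = 6 + \frac{34568}{9} = \frac{34622}{9} \approx 3846.9$)
$6132 - \left(\left(9735 + 1779\right) + a\right) = 6132 - \left(\left(9735 + 1779\right) + \frac{34622}{9}\right) = 6132 - \left(11514 + \frac{34622}{9}\right) = 6132 - \frac{138248}{9} = - \frac{83060}{9}$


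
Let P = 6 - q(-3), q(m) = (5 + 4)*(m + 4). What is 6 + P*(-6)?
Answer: 24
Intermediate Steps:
q(m) = 36 + 9*m (q(m) = 9*(4 + m) = 36 + 9*m)
P = -3 (P = 6 - (36 + 9*(-3)) = 6 - (36 - 27) = 6 - 1*9 = 6 - 9 = -3)
6 + P*(-6) = 6 - 3*(-6) = 6 + 18 = 24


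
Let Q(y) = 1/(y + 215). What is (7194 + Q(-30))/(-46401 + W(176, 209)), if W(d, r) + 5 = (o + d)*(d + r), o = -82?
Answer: -1330891/1889960 ≈ -0.70419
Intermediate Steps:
W(d, r) = -5 + (-82 + d)*(d + r)
Q(y) = 1/(215 + y)
(7194 + Q(-30))/(-46401 + W(176, 209)) = (7194 + 1/(215 - 30))/(-46401 + (-5 + 176² - 82*176 - 82*209 + 176*209)) = (7194 + 1/185)/(-46401 + (-5 + 30976 - 14432 - 17138 + 36784)) = (7194 + 1/185)/(-46401 + 36185) = (1330891/185)/(-10216) = (1330891/185)*(-1/10216) = -1330891/1889960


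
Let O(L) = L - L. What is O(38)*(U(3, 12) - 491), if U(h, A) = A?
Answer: 0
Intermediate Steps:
O(L) = 0
O(38)*(U(3, 12) - 491) = 0*(12 - 491) = 0*(-479) = 0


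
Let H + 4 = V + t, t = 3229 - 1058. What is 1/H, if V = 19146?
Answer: 1/21313 ≈ 4.6920e-5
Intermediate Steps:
t = 2171
H = 21313 (H = -4 + (19146 + 2171) = -4 + 21317 = 21313)
1/H = 1/21313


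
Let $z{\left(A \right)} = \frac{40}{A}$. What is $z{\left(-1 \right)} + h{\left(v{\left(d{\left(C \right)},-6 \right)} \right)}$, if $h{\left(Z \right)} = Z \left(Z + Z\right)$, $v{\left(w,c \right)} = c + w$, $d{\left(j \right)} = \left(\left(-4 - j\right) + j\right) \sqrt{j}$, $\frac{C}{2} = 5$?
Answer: $352 + 96 \sqrt{10} \approx 655.58$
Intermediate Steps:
$C = 10$ ($C = 2 \cdot 5 = 10$)
$d{\left(j \right)} = - 4 \sqrt{j}$
$h{\left(Z \right)} = 2 Z^{2}$ ($h{\left(Z \right)} = Z 2 Z = 2 Z^{2}$)
$z{\left(-1 \right)} + h{\left(v{\left(d{\left(C \right)},-6 \right)} \right)} = \frac{40}{-1} + 2 \left(-6 - 4 \sqrt{10}\right)^{2} = 40 \left(-1\right) + 2 \left(-6 - 4 \sqrt{10}\right)^{2} = -40 + 2 \left(-6 - 4 \sqrt{10}\right)^{2}$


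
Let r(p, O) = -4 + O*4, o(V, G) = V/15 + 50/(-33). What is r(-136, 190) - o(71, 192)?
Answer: 41403/55 ≈ 752.78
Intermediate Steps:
o(V, G) = -50/33 + V/15 (o(V, G) = V*(1/15) + 50*(-1/33) = V/15 - 50/33 = -50/33 + V/15)
r(p, O) = -4 + 4*O
r(-136, 190) - o(71, 192) = (-4 + 4*190) - (-50/33 + (1/15)*71) = (-4 + 760) - (-50/33 + 71/15) = 756 - 1*177/55 = 756 - 177/55 = 41403/55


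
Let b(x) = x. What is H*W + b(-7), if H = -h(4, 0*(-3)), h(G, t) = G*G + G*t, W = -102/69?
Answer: 383/23 ≈ 16.652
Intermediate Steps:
W = -34/23 (W = -102*1/69 = -34/23 ≈ -1.4783)
h(G, t) = G² + G*t
H = -16 (H = -4*(4 + 0*(-3)) = -4*(4 + 0) = -4*4 = -1*16 = -16)
H*W + b(-7) = -16*(-34/23) - 7 = 544/23 - 7 = 383/23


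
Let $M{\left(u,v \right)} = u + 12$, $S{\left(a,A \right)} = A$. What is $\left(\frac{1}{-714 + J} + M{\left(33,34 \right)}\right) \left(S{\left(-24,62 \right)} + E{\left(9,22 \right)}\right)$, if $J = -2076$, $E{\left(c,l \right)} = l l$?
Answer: $\frac{11424959}{465} \approx 24570.0$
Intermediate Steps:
$E{\left(c,l \right)} = l^{2}$
$M{\left(u,v \right)} = 12 + u$
$\left(\frac{1}{-714 + J} + M{\left(33,34 \right)}\right) \left(S{\left(-24,62 \right)} + E{\left(9,22 \right)}\right) = \left(\frac{1}{-714 - 2076} + \left(12 + 33\right)\right) \left(62 + 22^{2}\right) = \left(\frac{1}{-2790} + 45\right) \left(62 + 484\right) = \left(- \frac{1}{2790} + 45\right) 546 = \frac{125549}{2790} \cdot 546 = \frac{11424959}{465}$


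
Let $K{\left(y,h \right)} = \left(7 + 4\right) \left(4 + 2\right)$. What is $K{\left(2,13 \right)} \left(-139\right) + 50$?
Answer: $-9124$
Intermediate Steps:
$K{\left(y,h \right)} = 66$ ($K{\left(y,h \right)} = 11 \cdot 6 = 66$)
$K{\left(2,13 \right)} \left(-139\right) + 50 = 66 \left(-139\right) + 50 = -9174 + 50 = -9124$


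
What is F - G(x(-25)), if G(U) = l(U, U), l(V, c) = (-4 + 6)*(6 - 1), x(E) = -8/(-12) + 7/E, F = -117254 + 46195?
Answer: -71069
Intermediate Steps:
F = -71059
x(E) = 2/3 + 7/E (x(E) = -8*(-1/12) + 7/E = 2/3 + 7/E)
l(V, c) = 10 (l(V, c) = 2*5 = 10)
G(U) = 10
F - G(x(-25)) = -71059 - 1*10 = -71059 - 10 = -71069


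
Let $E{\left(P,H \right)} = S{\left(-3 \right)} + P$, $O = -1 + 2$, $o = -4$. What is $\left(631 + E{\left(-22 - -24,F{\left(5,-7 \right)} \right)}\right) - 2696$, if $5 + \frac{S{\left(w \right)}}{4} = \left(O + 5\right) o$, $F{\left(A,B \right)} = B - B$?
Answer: $-2179$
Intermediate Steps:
$F{\left(A,B \right)} = 0$
$O = 1$
$S{\left(w \right)} = -116$ ($S{\left(w \right)} = -20 + 4 \left(1 + 5\right) \left(-4\right) = -20 + 4 \cdot 6 \left(-4\right) = -20 + 4 \left(-24\right) = -20 - 96 = -116$)
$E{\left(P,H \right)} = -116 + P$
$\left(631 + E{\left(-22 - -24,F{\left(5,-7 \right)} \right)}\right) - 2696 = \left(631 - 114\right) - 2696 = 517 - 2696 = -2179$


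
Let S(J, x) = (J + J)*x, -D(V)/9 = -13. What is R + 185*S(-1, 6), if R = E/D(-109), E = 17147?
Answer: -18661/9 ≈ -2073.4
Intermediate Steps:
D(V) = 117 (D(V) = -9*(-13) = 117)
S(J, x) = 2*J*x (S(J, x) = (2*J)*x = 2*J*x)
R = 1319/9 (R = 17147/117 = 17147*(1/117) = 1319/9 ≈ 146.56)
R + 185*S(-1, 6) = 1319/9 + 185*(2*(-1)*6) = 1319/9 + 185*(-12) = 1319/9 - 2220 = -18661/9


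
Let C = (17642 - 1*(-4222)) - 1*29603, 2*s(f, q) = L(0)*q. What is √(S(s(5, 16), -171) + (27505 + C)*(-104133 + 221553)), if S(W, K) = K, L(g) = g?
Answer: √2320923549 ≈ 48176.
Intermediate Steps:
s(f, q) = 0 (s(f, q) = (0*q)/2 = (½)*0 = 0)
C = -7739 (C = (17642 + 4222) - 29603 = 21864 - 29603 = -7739)
√(S(s(5, 16), -171) + (27505 + C)*(-104133 + 221553)) = √(-171 + (27505 - 7739)*(-104133 + 221553)) = √(-171 + 19766*117420) = √(-171 + 2320923720) = √2320923549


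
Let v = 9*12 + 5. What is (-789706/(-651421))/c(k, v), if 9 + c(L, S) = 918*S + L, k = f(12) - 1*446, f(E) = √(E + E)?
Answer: 81560045974/6948415851181957 - 1579412*√6/6948415851181957 ≈ 1.1737e-5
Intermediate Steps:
f(E) = √2*√E (f(E) = √(2*E) = √2*√E)
v = 113 (v = 108 + 5 = 113)
k = -446 + 2*√6 (k = √2*√12 - 1*446 = √2*(2*√3) - 446 = 2*√6 - 446 = -446 + 2*√6 ≈ -441.10)
c(L, S) = -9 + L + 918*S (c(L, S) = -9 + (918*S + L) = -9 + (L + 918*S) = -9 + L + 918*S)
(-789706/(-651421))/c(k, v) = (-789706/(-651421))/(-9 + (-446 + 2*√6) + 918*113) = (-789706*(-1/651421))/(-9 + (-446 + 2*√6) + 103734) = 789706/(651421*(103279 + 2*√6))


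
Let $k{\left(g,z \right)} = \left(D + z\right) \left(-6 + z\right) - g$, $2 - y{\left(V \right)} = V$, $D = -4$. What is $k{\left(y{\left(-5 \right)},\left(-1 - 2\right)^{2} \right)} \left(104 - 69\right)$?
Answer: $280$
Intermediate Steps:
$y{\left(V \right)} = 2 - V$
$k{\left(g,z \right)} = - g + \left(-6 + z\right) \left(-4 + z\right)$ ($k{\left(g,z \right)} = \left(-4 + z\right) \left(-6 + z\right) - g = \left(-6 + z\right) \left(-4 + z\right) - g = - g + \left(-6 + z\right) \left(-4 + z\right)$)
$k{\left(y{\left(-5 \right)},\left(-1 - 2\right)^{2} \right)} \left(104 - 69\right) = \left(24 + \left(\left(-1 - 2\right)^{2}\right)^{2} - \left(2 - -5\right) - 10 \left(-1 - 2\right)^{2}\right) \left(104 - 69\right) = \left(24 + \left(\left(-3\right)^{2}\right)^{2} - \left(2 + 5\right) - 10 \left(-3\right)^{2}\right) 35 = \left(24 + 9^{2} - 7 - 90\right) 35 = \left(24 + 81 - 7 - 90\right) 35 = 8 \cdot 35 = 280$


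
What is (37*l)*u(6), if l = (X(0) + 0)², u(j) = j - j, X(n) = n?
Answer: 0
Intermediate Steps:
u(j) = 0
l = 0 (l = (0 + 0)² = 0² = 0)
(37*l)*u(6) = (37*0)*0 = 0*0 = 0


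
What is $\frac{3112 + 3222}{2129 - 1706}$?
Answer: $\frac{6334}{423} \approx 14.974$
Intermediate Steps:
$\frac{3112 + 3222}{2129 - 1706} = \frac{6334}{2129 - 1706} = \frac{6334}{423}$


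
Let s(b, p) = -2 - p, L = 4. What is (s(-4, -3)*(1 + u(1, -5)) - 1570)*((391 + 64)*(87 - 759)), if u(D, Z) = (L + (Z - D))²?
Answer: 478514400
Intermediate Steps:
u(D, Z) = (4 + Z - D)² (u(D, Z) = (4 + (Z - D))² = (4 + Z - D)²)
(s(-4, -3)*(1 + u(1, -5)) - 1570)*((391 + 64)*(87 - 759)) = ((-2 - 1*(-3))*(1 + (4 - 5 - 1*1)²) - 1570)*((391 + 64)*(87 - 759)) = ((-2 + 3)*(1 + (4 - 5 - 1)²) - 1570)*(455*(-672)) = (1*(1 + (-2)²) - 1570)*(-305760) = (1*(1 + 4) - 1570)*(-305760) = (1*5 - 1570)*(-305760) = (5 - 1570)*(-305760) = -1565*(-305760) = 478514400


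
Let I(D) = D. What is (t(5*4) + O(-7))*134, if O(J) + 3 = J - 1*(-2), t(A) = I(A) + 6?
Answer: 2412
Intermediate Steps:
t(A) = 6 + A (t(A) = A + 6 = 6 + A)
O(J) = -1 + J (O(J) = -3 + (J - 1*(-2)) = -3 + (J + 2) = -3 + (2 + J) = -1 + J)
(t(5*4) + O(-7))*134 = ((6 + 5*4) + (-1 - 7))*134 = ((6 + 20) - 8)*134 = (26 - 8)*134 = 18*134 = 2412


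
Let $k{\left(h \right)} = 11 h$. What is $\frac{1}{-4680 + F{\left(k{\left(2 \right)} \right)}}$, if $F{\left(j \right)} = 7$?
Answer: $- \frac{1}{4673} \approx -0.000214$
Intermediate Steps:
$\frac{1}{-4680 + F{\left(k{\left(2 \right)} \right)}} = \frac{1}{-4680 + 7} = \frac{1}{-4673} = - \frac{1}{4673}$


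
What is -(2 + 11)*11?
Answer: -143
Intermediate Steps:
-(2 + 11)*11 = -13*11 = -1*143 = -143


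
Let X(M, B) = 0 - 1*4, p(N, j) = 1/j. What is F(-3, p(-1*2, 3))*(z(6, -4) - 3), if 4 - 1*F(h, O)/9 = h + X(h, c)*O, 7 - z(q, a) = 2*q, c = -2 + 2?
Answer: -600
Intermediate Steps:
c = 0
X(M, B) = -4 (X(M, B) = 0 - 4 = -4)
z(q, a) = 7 - 2*q
F(h, O) = 36 - 9*h + 36*O (F(h, O) = 36 - 9*(h - 4*O) = 36 + (-9*h + 36*O) = 36 - 9*h + 36*O)
F(-3, p(-1*2, 3))*(z(6, -4) - 3) = (36 - 9*(-3) + 36/3)*((7 - 2*6) - 3) = (36 + 27 + 36*(1/3))*((7 - 12) - 3) = (36 + 27 + 12)*(-5 - 3) = 75*(-8) = -600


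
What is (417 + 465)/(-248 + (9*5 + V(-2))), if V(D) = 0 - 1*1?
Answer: -147/34 ≈ -4.3235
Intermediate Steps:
V(D) = -1 (V(D) = 0 - 1 = -1)
(417 + 465)/(-248 + (9*5 + V(-2))) = (417 + 465)/(-248 + (9*5 - 1)) = 882/(-248 + (45 - 1)) = 882/(-248 + 44) = 882/(-204) = 882*(-1/204) = -147/34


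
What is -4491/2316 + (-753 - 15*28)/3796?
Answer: -823521/366314 ≈ -2.2481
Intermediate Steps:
-4491/2316 + (-753 - 15*28)/3796 = -4491*1/2316 + (-753 - 1*420)*(1/3796) = -1497/772 + (-753 - 420)*(1/3796) = -1497/772 - 1173*1/3796 = -1497/772 - 1173/3796 = -823521/366314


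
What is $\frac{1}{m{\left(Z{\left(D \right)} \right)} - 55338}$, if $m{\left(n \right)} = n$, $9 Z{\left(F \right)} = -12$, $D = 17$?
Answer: $- \frac{3}{166018} \approx -1.807 \cdot 10^{-5}$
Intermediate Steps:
$Z{\left(F \right)} = - \frac{4}{3}$ ($Z{\left(F \right)} = \frac{1}{9} \left(-12\right) = - \frac{4}{3}$)
$\frac{1}{m{\left(Z{\left(D \right)} \right)} - 55338} = \frac{1}{- \frac{4}{3} - 55338} = \frac{1}{- \frac{166018}{3}} = - \frac{3}{166018}$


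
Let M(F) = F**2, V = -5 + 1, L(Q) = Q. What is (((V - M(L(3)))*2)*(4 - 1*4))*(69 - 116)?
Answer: 0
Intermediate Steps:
V = -4
(((V - M(L(3)))*2)*(4 - 1*4))*(69 - 116) = (((-4 - 1*3**2)*2)*(4 - 1*4))*(69 - 116) = (((-4 - 1*9)*2)*(4 - 4))*(-47) = (((-4 - 9)*2)*0)*(-47) = (-13*2*0)*(-47) = -26*0*(-47) = 0*(-47) = 0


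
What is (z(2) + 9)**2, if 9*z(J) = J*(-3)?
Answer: 625/9 ≈ 69.444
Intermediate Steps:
z(J) = -J/3 (z(J) = (J*(-3))/9 = (-3*J)/9 = -J/3)
(z(2) + 9)**2 = (-1/3*2 + 9)**2 = (-2/3 + 9)**2 = (25/3)**2 = 625/9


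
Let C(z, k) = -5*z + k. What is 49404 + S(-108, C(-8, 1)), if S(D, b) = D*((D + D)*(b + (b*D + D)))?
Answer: -104809956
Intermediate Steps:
C(z, k) = k - 5*z
S(D, b) = 2*D²*(D + b + D*b) (S(D, b) = D*((2*D)*(b + (D*b + D))) = D*((2*D)*(b + (D + D*b))) = D*((2*D)*(D + b + D*b)) = D*(2*D*(D + b + D*b)) = 2*D²*(D + b + D*b))
49404 + S(-108, C(-8, 1)) = 49404 + 2*(-108)²*(-108 + (1 - 5*(-8)) - 108*(1 - 5*(-8))) = 49404 + 2*11664*(-108 + (1 + 40) - 108*(1 + 40)) = 49404 + 2*11664*(-108 + 41 - 108*41) = 49404 + 2*11664*(-108 + 41 - 4428) = 49404 + 2*11664*(-4495) = 49404 - 104859360 = -104809956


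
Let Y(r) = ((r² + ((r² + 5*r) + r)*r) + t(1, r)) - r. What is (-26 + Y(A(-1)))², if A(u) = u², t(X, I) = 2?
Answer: 289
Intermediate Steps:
Y(r) = 2 + r² - r + r*(r² + 6*r) (Y(r) = ((r² + ((r² + 5*r) + r)*r) + 2) - r = ((r² + (r² + 6*r)*r) + 2) - r = ((r² + r*(r² + 6*r)) + 2) - r = (2 + r² + r*(r² + 6*r)) - r = 2 + r² - r + r*(r² + 6*r))
(-26 + Y(A(-1)))² = (-26 + (2 + ((-1)²)³ - 1*(-1)² + 7*((-1)²)²))² = (-26 + (2 + 1³ - 1*1 + 7*1²))² = (-26 + (2 + 1 - 1 + 7*1))² = (-26 + (2 + 1 - 1 + 7))² = (-26 + 9)² = (-17)² = 289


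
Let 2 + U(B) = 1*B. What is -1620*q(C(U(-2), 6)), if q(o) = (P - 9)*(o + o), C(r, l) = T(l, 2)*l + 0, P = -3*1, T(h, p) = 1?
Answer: 233280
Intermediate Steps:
P = -3
U(B) = -2 + B (U(B) = -2 + 1*B = -2 + B)
C(r, l) = l (C(r, l) = 1*l + 0 = l + 0 = l)
q(o) = -24*o (q(o) = (-3 - 9)*(o + o) = -24*o)
-1620*q(C(U(-2), 6)) = -(-38880)*6 = -1620*(-144) = 233280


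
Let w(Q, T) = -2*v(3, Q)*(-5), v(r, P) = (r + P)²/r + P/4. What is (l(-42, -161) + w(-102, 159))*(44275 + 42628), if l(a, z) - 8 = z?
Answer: 2803664586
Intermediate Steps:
v(r, P) = P/4 + (P + r)²/r (v(r, P) = (P + r)²/r + P*(¼) = (P + r)²/r + P/4 = P/4 + (P + r)²/r)
l(a, z) = 8 + z
w(Q, T) = 5*Q/2 + 10*(3 + Q)²/3 (w(Q, T) = -2*(Q/4 + (Q + 3)²/3)*(-5) = -2*(Q/4 + (3 + Q)²/3)*(-5) = -2*((3 + Q)²/3 + Q/4)*(-5) = (-2*(3 + Q)²/3 - Q/2)*(-5) = 5*Q/2 + 10*(3 + Q)²/3)
(l(-42, -161) + w(-102, 159))*(44275 + 42628) = ((8 - 161) + ((5/2)*(-102) + 10*(3 - 102)²/3))*(44275 + 42628) = (-153 + (-255 + (10/3)*(-99)²))*86903 = (-153 + (-255 + (10/3)*9801))*86903 = (-153 + (-255 + 32670))*86903 = (-153 + 32415)*86903 = 32262*86903 = 2803664586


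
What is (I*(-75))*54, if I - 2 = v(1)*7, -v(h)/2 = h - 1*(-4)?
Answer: 275400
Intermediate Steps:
v(h) = -8 - 2*h (v(h) = -2*(h - 1*(-4)) = -2*(h + 4) = -2*(4 + h) = -8 - 2*h)
I = -68 (I = 2 + (-8 - 2*1)*7 = 2 + (-8 - 2)*7 = 2 - 10*7 = 2 - 70 = -68)
(I*(-75))*54 = -68*(-75)*54 = 5100*54 = 275400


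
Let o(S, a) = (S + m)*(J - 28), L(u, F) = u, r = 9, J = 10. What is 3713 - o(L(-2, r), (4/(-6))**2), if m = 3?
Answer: 3731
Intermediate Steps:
o(S, a) = -54 - 18*S (o(S, a) = (S + 3)*(10 - 28) = (3 + S)*(-18) = -54 - 18*S)
3713 - o(L(-2, r), (4/(-6))**2) = 3713 - (-54 - 18*(-2)) = 3713 - (-54 + 36) = 3713 - 1*(-18) = 3713 + 18 = 3731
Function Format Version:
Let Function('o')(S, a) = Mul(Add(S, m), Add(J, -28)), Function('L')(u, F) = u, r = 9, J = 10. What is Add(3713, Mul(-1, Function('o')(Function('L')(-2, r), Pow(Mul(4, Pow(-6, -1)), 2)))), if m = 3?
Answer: 3731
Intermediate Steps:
Function('o')(S, a) = Add(-54, Mul(-18, S)) (Function('o')(S, a) = Mul(Add(S, 3), Add(10, -28)) = Mul(Add(3, S), -18) = Add(-54, Mul(-18, S)))
Add(3713, Mul(-1, Function('o')(Function('L')(-2, r), Pow(Mul(4, Pow(-6, -1)), 2)))) = Add(3713, Mul(-1, Add(-54, Mul(-18, -2)))) = Add(3713, Mul(-1, Add(-54, 36))) = Add(3713, Mul(-1, -18)) = Add(3713, 18) = 3731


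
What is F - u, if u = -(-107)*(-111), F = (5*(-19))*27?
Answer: 9312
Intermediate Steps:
F = -2565 (F = -95*27 = -2565)
u = -11877 (u = -1*11877 = -11877)
F - u = -2565 - 1*(-11877) = -2565 + 11877 = 9312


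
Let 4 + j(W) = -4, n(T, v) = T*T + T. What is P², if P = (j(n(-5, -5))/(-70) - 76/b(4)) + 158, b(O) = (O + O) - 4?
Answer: 23707161/1225 ≈ 19353.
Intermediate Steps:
b(O) = -4 + 2*O (b(O) = 2*O - 4 = -4 + 2*O)
n(T, v) = T + T² (n(T, v) = T² + T = T + T²)
j(W) = -8 (j(W) = -4 - 4 = -8)
P = 4869/35 (P = (-8/(-70) - 76/(-4 + 2*4)) + 158 = (-8*(-1/70) - 76/(-4 + 8)) + 158 = (4/35 - 76/4) + 158 = (4/35 - 76*¼) + 158 = (4/35 - 19) + 158 = -661/35 + 158 = 4869/35 ≈ 139.11)
P² = (4869/35)² = 23707161/1225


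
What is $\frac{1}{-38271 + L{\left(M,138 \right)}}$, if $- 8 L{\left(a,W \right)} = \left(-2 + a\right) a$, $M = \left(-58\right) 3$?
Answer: $- \frac{1}{42099} \approx -2.3754 \cdot 10^{-5}$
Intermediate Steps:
$M = -174$
$L{\left(a,W \right)} = - \frac{a \left(-2 + a\right)}{8}$ ($L{\left(a,W \right)} = - \frac{\left(-2 + a\right) a}{8} = - \frac{a \left(-2 + a\right)}{8}$)
$\frac{1}{-38271 + L{\left(M,138 \right)}} = \frac{1}{-38271 + \frac{1}{8} \left(-174\right) \left(2 - -174\right)} = \frac{1}{-38271 + \frac{1}{8} \left(-174\right) \left(2 + 174\right)} = \frac{1}{-38271 + \frac{1}{8} \left(-174\right) 176} = \frac{1}{-38271 - 3828} = \frac{1}{-42099} = - \frac{1}{42099}$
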